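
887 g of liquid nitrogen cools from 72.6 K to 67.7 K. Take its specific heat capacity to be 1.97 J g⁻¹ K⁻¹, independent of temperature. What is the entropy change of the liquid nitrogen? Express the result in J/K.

ΔS = -122 J/K

ΔS = ∫dQ_rev/T = m c ln(T₂/T₁) = 887 × 1.97 × ln(67.7/72.6) = -122 J/K.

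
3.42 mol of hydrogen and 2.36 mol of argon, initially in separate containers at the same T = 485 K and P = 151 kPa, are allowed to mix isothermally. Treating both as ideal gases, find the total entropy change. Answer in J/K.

Mole fractions: x_A = 3.42/5.78 = 0.592, x_B = 0.408.
ΔS_mix = −R(n_A ln x_A + n_B ln x_B) = −8.314 × (3.42 ln 0.592 + 2.36 ln 0.408) = 32.5 J/K.

ΔS_mix = 32.5 J/K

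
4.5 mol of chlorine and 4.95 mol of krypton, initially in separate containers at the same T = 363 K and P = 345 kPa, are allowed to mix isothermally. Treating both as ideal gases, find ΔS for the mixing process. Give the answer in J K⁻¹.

Mole fractions: x_A = 4.5/9.45 = 0.476, x_B = 0.524.
ΔS_mix = −R(n_A ln x_A + n_B ln x_B) = −8.314 × (4.5 ln 0.476 + 4.95 ln 0.524) = 54.4 J/K.

ΔS_mix = 54.4 J/K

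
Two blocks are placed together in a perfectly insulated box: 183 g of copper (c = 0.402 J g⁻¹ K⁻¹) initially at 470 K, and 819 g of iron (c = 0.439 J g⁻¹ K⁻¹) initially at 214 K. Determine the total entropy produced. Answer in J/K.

ΔS_total = 22.2 J/K

Energy balance: T_f = (m₁c₁T₁ + m₂c₂T₂)/(m₁c₁ + m₂c₂) = 257.48 K.
ΔS₁ = m₁c₁ ln(T_f/T₁) = 73.566 × ln(257.48/470) = -44.27 J/K.
ΔS₂ = m₂c₂ ln(T_f/T₂) = 359.541 × ln(257.48/214) = 66.51 J/K.
ΔS_total = -44.27 + 66.51 = 22.2 J/K.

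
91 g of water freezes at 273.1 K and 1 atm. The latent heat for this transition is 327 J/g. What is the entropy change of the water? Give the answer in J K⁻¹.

ΔS = -109 J/K

Heat released by the substance: Q = −mL = −91 × 327 = −29757 J.
At constant T, ΔS = Q_rev/T = −29757 / 273.1 = -109 J/K.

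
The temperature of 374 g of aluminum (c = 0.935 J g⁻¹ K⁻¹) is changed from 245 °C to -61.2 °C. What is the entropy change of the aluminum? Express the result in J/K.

In kelvin: T₁ = 518.15 K, T₂ = 211.95 K. ΔS = ∫dQ_rev/T = m c ln(T₂/T₁) = 374 × 0.935 × ln(211.95/518.15) = -313 J/K.

ΔS = -313 J/K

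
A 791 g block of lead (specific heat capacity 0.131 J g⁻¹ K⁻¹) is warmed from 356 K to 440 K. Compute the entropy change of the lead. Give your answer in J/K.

ΔS = ∫dQ_rev/T = m c ln(T₂/T₁) = 791 × 0.131 × ln(440/356) = 22 J/K.

ΔS = 22 J/K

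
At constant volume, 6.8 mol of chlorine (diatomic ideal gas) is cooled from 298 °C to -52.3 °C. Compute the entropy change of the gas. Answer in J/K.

In kelvin: T₁ = 571.15 K, T₂ = 220.85 K. At constant volume, ΔS = nC_V ln(T₂/T₁) with C_V = 5R/2 = 20.79 J mol⁻¹ K⁻¹.
ΔS = 6.8 × 20.79 × ln(220.85/571.15) = -134 J/K.

ΔS = -134 J/K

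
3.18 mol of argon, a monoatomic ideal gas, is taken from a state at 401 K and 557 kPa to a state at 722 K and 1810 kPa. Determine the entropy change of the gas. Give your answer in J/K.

ΔS = nC_p ln(T₂/T₁) − nR ln(P₂/P₁), with C_p = 5R/2 = 20.79 J mol⁻¹ K⁻¹ for a monoatomic ideal gas.
ΔS = 3.18 × [20.79 × ln(722/401) − 8.314 × ln(1810/557)] = 7.71 J/K.

ΔS = 7.71 J/K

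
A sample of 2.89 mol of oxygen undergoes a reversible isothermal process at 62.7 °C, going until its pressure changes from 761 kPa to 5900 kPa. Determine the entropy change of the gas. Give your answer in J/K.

For an isothermal ideal gas ΔS_gas = nR ln(P₁/P₂) = 2.89 × 8.314 × ln(761/5900) = -49.2 J/K.

ΔS_gas = -49.2 J/K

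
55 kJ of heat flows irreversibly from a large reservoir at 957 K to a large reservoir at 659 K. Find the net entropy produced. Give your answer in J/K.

ΔS_total = 26 J/K

ΔS_hot = −Q/T_H = −55000/957 = -57.47 J/K and ΔS_cold = +Q/T_C = 55000/659 = 83.46 J/K.
ΔS_total = -57.47 + 83.46 = 26 J/K, positive as the second law requires.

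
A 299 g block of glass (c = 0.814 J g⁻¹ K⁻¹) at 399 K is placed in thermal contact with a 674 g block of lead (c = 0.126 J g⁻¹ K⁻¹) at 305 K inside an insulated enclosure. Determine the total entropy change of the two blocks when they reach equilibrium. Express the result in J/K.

ΔS_total = 2.17 J/K

Energy balance: T_f = (m₁c₁T₁ + m₂c₂T₂)/(m₁c₁ + m₂c₂) = 374.69 K.
ΔS₁ = m₁c₁ ln(T_f/T₁) = 243.386 × ln(374.69/399) = -15.303 J/K.
ΔS₂ = m₂c₂ ln(T_f/T₂) = 84.924 × ln(374.69/305) = 17.475 J/K.
ΔS_total = -15.303 + 17.475 = 2.17 J/K.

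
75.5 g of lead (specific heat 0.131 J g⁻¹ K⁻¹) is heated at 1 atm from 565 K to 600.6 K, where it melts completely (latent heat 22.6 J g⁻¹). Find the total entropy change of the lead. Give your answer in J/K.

Warming step: ΔS₁ = m c ln(T_tr/T_i) = 75.5 × 0.131 × ln(600.6/565) = 0.6043 J/K.
Phase change: ΔS₂ = +mL/T_tr = 75.5 × 22.6 / 600.6 = 2.841 J/K.
ΔS_total = (0.6043) + (2.841) = 3.45 J/K.

ΔS = 3.45 J/K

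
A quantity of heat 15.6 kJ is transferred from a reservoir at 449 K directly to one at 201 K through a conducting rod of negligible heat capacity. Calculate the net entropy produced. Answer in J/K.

ΔS_hot = −Q/T_H = −15600/449 = -34.74 J/K and ΔS_cold = +Q/T_C = 15600/201 = 77.61 J/K.
ΔS_total = -34.74 + 77.61 = 42.9 J/K, positive as the second law requires.

ΔS_total = 42.9 J/K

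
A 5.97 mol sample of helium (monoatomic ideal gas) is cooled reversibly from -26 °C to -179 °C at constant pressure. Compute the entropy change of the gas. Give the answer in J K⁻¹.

ΔS = -120 J/K

In kelvin: T₁ = 247.15 K, T₂ = 94.15 K. At constant pressure, ΔS = nC_p ln(T₂/T₁) with C_p = 5R/2 = 20.79 J mol⁻¹ K⁻¹.
ΔS = 5.97 × 20.79 × ln(94.15/247.15) = -120 J/K.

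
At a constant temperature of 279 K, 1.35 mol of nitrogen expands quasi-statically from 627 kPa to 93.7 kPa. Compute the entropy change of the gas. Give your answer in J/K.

ΔS_gas = 21.3 J/K

For an isothermal ideal gas ΔS_gas = nR ln(P₁/P₂) = 1.35 × 8.314 × ln(627/93.7) = 21.3 J/K.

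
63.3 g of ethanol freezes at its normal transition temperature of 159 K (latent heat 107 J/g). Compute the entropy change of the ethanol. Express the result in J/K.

ΔS = -42.6 J/K

Heat released by the substance: Q = −mL = −63.3 × 107 = −6773.1 J.
At constant T, ΔS = Q_rev/T = −6773.1 / 159 = -42.6 J/K.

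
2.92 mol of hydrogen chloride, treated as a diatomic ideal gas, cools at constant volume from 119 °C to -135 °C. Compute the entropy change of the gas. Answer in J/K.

ΔS = -63.3 J/K

In kelvin: T₁ = 392.15 K, T₂ = 138.15 K. At constant volume, ΔS = nC_V ln(T₂/T₁) with C_V = 5R/2 = 20.79 J mol⁻¹ K⁻¹.
ΔS = 2.92 × 20.79 × ln(138.15/392.15) = -63.3 J/K.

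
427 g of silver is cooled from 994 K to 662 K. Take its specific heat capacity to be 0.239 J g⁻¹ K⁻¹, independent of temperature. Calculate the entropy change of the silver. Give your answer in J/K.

ΔS = -41.5 J/K

ΔS = ∫dQ_rev/T = m c ln(T₂/T₁) = 427 × 0.239 × ln(662/994) = -41.5 J/K.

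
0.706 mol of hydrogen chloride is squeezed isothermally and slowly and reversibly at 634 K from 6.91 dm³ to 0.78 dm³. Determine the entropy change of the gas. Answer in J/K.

For an isothermal ideal gas ΔS_gas = nR ln(V₂/V₁) = 0.706 × 8.314 × ln(0.78/6.91) = -12.8 J/K.

ΔS_gas = -12.8 J/K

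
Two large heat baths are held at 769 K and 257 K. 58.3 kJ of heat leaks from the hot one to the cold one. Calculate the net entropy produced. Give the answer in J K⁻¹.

ΔS_total = 151 J/K

ΔS_hot = −Q/T_H = −58300/769 = -75.81 J/K and ΔS_cold = +Q/T_C = 58300/257 = 226.8 J/K.
ΔS_total = -75.81 + 226.8 = 151 J/K, positive as the second law requires.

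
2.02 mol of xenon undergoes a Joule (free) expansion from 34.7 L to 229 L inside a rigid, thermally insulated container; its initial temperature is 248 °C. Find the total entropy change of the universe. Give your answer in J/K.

ΔS_universe = 31.7 J/K

For an ideal gas in free expansion Q = 0 and W = 0, so T is unchanged.
Entropy is a state function; using a reversible isothermal path, ΔS_gas = nR ln(V₂/V₁) = 2.02 × 8.314 × ln(229/34.7) = 31.7 J/K.
The insulated surroundings exchange no heat, so ΔS_surr = 0 and ΔS_universe = ΔS_gas.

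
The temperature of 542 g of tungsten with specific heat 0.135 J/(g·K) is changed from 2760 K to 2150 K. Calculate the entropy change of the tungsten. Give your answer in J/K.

ΔS = ∫dQ_rev/T = m c ln(T₂/T₁) = 542 × 0.135 × ln(2150/2760) = -18.3 J/K.

ΔS = -18.3 J/K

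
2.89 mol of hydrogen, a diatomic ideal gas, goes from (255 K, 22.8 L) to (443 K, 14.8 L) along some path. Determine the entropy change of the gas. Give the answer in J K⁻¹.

Entropy is a state function: ΔS = nC_V ln(T₂/T₁) + nR ln(V₂/V₁), with C_V = 5R/2 = 20.79 J mol⁻¹ K⁻¹ for a diatomic ideal gas.
ΔS = 2.89 × [20.79 × ln(443/255) + 8.314 × ln(14.8/22.8)] = 22.8 J/K.

ΔS = 22.8 J/K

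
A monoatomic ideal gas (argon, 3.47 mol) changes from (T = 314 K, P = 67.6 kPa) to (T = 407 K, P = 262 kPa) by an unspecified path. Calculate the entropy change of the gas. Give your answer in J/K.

ΔS = nC_p ln(T₂/T₁) − nR ln(P₂/P₁), with C_p = 5R/2 = 20.79 J mol⁻¹ K⁻¹ for a monoatomic ideal gas.
ΔS = 3.47 × [20.79 × ln(407/314) − 8.314 × ln(262/67.6)] = -20.4 J/K.

ΔS = -20.4 J/K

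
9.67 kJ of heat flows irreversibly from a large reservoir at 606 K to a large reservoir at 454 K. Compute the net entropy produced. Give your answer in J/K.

ΔS_hot = −Q/T_H = −9670/606 = -15.96 J/K and ΔS_cold = +Q/T_C = 9670/454 = 21.3 J/K.
ΔS_total = -15.96 + 21.3 = 5.34 J/K, positive as the second law requires.

ΔS_total = 5.34 J/K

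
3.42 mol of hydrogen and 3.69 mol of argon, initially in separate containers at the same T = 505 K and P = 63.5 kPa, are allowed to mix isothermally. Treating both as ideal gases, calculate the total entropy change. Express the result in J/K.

Mole fractions: x_A = 3.42/7.11 = 0.481, x_B = 0.519.
ΔS_mix = −R(n_A ln x_A + n_B ln x_B) = −8.314 × (3.42 ln 0.481 + 3.69 ln 0.519) = 40.9 J/K.

ΔS_mix = 40.9 J/K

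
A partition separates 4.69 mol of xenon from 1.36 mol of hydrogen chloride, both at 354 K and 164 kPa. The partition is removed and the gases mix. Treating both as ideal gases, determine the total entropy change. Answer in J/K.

Mole fractions: x_A = 4.69/6.05 = 0.775, x_B = 0.225.
ΔS_mix = −R(n_A ln x_A + n_B ln x_B) = −8.314 × (4.69 ln 0.775 + 1.36 ln 0.225) = 26.8 J/K.

ΔS_mix = 26.8 J/K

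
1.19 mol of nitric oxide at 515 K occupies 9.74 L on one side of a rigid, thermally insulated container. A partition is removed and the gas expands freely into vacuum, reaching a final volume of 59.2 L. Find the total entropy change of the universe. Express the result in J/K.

No heat is exchanged and no work is done, so the ideal-gas temperature stays constant.
Entropy is a state function; using a reversible isothermal path, ΔS_gas = nR ln(V₂/V₁) = 1.19 × 8.314 × ln(59.2/9.74) = 17.9 J/K.
The insulated surroundings exchange no heat, so ΔS_surr = 0 and ΔS_universe = ΔS_gas.

ΔS_universe = 17.9 J/K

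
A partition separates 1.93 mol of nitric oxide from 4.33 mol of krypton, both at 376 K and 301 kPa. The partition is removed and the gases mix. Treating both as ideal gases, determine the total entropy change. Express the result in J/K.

Mole fractions: x_A = 1.93/6.26 = 0.308, x_B = 0.692.
ΔS_mix = −R(n_A ln x_A + n_B ln x_B) = −8.314 × (1.93 ln 0.308 + 4.33 ln 0.692) = 32.2 J/K.

ΔS_mix = 32.2 J/K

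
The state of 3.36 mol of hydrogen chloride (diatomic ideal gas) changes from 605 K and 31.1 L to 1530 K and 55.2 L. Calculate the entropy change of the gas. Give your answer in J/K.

ΔS = 80.8 J/K

Entropy is a state function: ΔS = nC_V ln(T₂/T₁) + nR ln(V₂/V₁), with C_V = 5R/2 = 20.79 J mol⁻¹ K⁻¹ for a diatomic ideal gas.
ΔS = 3.36 × [20.79 × ln(1530/605) + 8.314 × ln(55.2/31.1)] = 80.8 J/K.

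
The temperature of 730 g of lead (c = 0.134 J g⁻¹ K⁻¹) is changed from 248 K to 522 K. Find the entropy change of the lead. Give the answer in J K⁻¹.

ΔS = ∫dQ_rev/T = m c ln(T₂/T₁) = 730 × 0.134 × ln(522/248) = 72.8 J/K.

ΔS = 72.8 J/K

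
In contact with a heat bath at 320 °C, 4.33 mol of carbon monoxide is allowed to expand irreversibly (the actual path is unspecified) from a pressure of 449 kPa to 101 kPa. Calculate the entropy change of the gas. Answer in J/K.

ΔS_gas = 53.7 J/K

Entropy is a state function, so ΔS_gas depends only on the end states.
For an isothermal ideal gas ΔS_gas = nR ln(P₁/P₂) = 4.33 × 8.314 × ln(449/101) = 53.7 J/K.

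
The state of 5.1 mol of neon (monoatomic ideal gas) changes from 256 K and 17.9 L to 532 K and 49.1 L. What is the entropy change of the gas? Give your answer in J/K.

ΔS = 89.3 J/K

Entropy is a state function: ΔS = nC_V ln(T₂/T₁) + nR ln(V₂/V₁), with C_V = 3R/2 = 12.47 J mol⁻¹ K⁻¹ for a monoatomic ideal gas.
ΔS = 5.1 × [12.47 × ln(532/256) + 8.314 × ln(49.1/17.9)] = 89.3 J/K.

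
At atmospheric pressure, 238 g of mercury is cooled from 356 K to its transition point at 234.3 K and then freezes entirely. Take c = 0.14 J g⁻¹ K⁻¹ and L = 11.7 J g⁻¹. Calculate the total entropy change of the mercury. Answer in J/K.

ΔS = -25.8 J/K

Cooling step: ΔS₁ = m c ln(T_tr/T_i) = 238 × 0.14 × ln(234.3/356) = -13.94 J/K.
Phase change: ΔS₂ = −mL/T_tr = −238 × 11.7 / 234.3 = -11.88 J/K.
ΔS_total = (-13.94) + (-11.88) = -25.8 J/K.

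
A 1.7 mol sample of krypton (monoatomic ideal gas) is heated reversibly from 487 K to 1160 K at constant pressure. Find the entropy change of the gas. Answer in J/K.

At constant pressure, ΔS = nC_p ln(T₂/T₁) with C_p = 5R/2 = 20.79 J mol⁻¹ K⁻¹.
ΔS = 1.7 × 20.79 × ln(1160/487) = 30.7 J/K.

ΔS = 30.7 J/K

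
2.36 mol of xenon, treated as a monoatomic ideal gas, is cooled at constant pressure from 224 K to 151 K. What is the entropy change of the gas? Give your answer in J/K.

At constant pressure, ΔS = nC_p ln(T₂/T₁) with C_p = 5R/2 = 20.79 J mol⁻¹ K⁻¹.
ΔS = 2.36 × 20.79 × ln(151/224) = -19.3 J/K.

ΔS = -19.3 J/K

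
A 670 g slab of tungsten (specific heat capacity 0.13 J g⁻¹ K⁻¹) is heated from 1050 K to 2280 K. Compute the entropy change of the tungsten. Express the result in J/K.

ΔS = ∫dQ_rev/T = m c ln(T₂/T₁) = 670 × 0.13 × ln(2280/1050) = 67.5 J/K.

ΔS = 67.5 J/K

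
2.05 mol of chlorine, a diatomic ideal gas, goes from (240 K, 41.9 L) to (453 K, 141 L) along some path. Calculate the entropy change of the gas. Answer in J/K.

ΔS = 47.7 J/K

Entropy is a state function: ΔS = nC_V ln(T₂/T₁) + nR ln(V₂/V₁), with C_V = 5R/2 = 20.79 J mol⁻¹ K⁻¹ for a diatomic ideal gas.
ΔS = 2.05 × [20.79 × ln(453/240) + 8.314 × ln(141/41.9)] = 47.7 J/K.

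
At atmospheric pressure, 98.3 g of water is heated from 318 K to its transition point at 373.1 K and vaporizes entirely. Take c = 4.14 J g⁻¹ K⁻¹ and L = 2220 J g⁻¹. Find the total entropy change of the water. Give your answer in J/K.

ΔS = 650 J/K

Warming step: ΔS₁ = m c ln(T_tr/T_i) = 98.3 × 4.14 × ln(373.1/318) = 65.03 J/K.
Phase change: ΔS₂ = +mL/T_tr = 98.3 × 2220 / 373.1 = 584.9 J/K.
ΔS_total = (65.03) + (584.9) = 650 J/K.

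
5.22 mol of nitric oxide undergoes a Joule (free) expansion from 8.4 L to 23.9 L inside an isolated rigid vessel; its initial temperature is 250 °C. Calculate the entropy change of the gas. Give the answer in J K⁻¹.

For an ideal gas in free expansion Q = 0 and W = 0, so T is unchanged.
Entropy is a state function; using a reversible isothermal path, ΔS_gas = nR ln(V₂/V₁) = 5.22 × 8.314 × ln(23.9/8.4) = 45.4 J/K.

ΔS_gas = 45.4 J/K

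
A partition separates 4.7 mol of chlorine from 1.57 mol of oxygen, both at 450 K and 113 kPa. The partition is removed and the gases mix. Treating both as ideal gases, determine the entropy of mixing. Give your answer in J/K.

ΔS_mix = 29.3 J/K

Mole fractions: x_A = 4.7/6.27 = 0.75, x_B = 0.25.
ΔS_mix = −R(n_A ln x_A + n_B ln x_B) = −8.314 × (4.7 ln 0.75 + 1.57 ln 0.25) = 29.3 J/K.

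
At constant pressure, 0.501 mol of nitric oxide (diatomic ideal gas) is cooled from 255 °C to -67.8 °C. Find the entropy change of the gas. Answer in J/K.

In kelvin: T₁ = 528.15 K, T₂ = 205.35 K. At constant pressure, ΔS = nC_p ln(T₂/T₁) with C_p = 7R/2 = 29.1 J mol⁻¹ K⁻¹.
ΔS = 0.501 × 29.1 × ln(205.35/528.15) = -13.8 J/K.

ΔS = -13.8 J/K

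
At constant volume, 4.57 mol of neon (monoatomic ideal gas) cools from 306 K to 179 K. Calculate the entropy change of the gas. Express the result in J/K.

At constant volume, ΔS = nC_V ln(T₂/T₁) with C_V = 3R/2 = 12.47 J mol⁻¹ K⁻¹.
ΔS = 4.57 × 12.47 × ln(179/306) = -30.6 J/K.

ΔS = -30.6 J/K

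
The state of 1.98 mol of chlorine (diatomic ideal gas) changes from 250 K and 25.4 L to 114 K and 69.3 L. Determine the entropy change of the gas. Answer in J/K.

ΔS = -15.8 J/K

Entropy is a state function: ΔS = nC_V ln(T₂/T₁) + nR ln(V₂/V₁), with C_V = 5R/2 = 20.79 J mol⁻¹ K⁻¹ for a diatomic ideal gas.
ΔS = 1.98 × [20.79 × ln(114/250) + 8.314 × ln(69.3/25.4)] = -15.8 J/K.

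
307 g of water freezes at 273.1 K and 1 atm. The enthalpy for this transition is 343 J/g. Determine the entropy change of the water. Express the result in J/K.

ΔS = -386 J/K

Heat released by the substance: Q = −mL = −307 × 343 = −105301 J.
At constant T, ΔS = Q_rev/T = −105301 / 273.1 = -386 J/K.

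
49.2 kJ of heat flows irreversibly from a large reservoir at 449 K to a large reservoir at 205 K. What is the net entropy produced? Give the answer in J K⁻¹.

ΔS_total = 130 J/K

ΔS_hot = −Q/T_H = −49200/449 = -109.6 J/K and ΔS_cold = +Q/T_C = 49200/205 = 240 J/K.
ΔS_total = -109.6 + 240 = 130 J/K, positive as the second law requires.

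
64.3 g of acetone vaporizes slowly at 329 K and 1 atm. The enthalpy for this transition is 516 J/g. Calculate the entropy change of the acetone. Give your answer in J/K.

ΔS = 101 J/K

Heat absorbed by the substance: Q = mL = 64.3 × 516 = 33178.8 J.
At constant T, ΔS = Q_rev/T = 33178.8 / 329 = 101 J/K.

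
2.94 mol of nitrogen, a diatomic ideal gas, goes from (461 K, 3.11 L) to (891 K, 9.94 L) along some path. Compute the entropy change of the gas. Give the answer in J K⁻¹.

ΔS = 68.7 J/K

Entropy is a state function: ΔS = nC_V ln(T₂/T₁) + nR ln(V₂/V₁), with C_V = 5R/2 = 20.79 J mol⁻¹ K⁻¹ for a diatomic ideal gas.
ΔS = 2.94 × [20.79 × ln(891/461) + 8.314 × ln(9.94/3.11)] = 68.7 J/K.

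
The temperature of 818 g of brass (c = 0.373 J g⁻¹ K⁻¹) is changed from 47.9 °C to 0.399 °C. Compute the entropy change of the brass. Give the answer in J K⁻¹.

In kelvin: T₁ = 321.05 K, T₂ = 273.549 K. ΔS = ∫dQ_rev/T = m c ln(T₂/T₁) = 818 × 0.373 × ln(273.549/321.05) = -48.9 J/K.

ΔS = -48.9 J/K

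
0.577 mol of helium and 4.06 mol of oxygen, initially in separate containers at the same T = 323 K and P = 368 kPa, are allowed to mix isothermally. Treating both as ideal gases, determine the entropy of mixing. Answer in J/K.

Mole fractions: x_A = 0.577/4.64 = 0.124, x_B = 0.876.
ΔS_mix = −R(n_A ln x_A + n_B ln x_B) = −8.314 × (0.577 ln 0.124 + 4.06 ln 0.876) = 14.5 J/K.

ΔS_mix = 14.5 J/K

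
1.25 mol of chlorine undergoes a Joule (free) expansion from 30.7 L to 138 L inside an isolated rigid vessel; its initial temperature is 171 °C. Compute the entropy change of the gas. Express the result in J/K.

ΔS_gas = 15.6 J/K

No heat is exchanged and no work is done, so the ideal-gas temperature stays constant.
Entropy is a state function; using a reversible isothermal path, ΔS_gas = nR ln(V₂/V₁) = 1.25 × 8.314 × ln(138/30.7) = 15.6 J/K.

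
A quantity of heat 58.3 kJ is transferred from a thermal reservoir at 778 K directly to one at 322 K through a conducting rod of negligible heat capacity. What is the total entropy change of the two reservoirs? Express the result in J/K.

ΔS_hot = −Q/T_H = −58300/778 = -74.94 J/K and ΔS_cold = +Q/T_C = 58300/322 = 181.1 J/K.
ΔS_total = -74.94 + 181.1 = 106 J/K, positive as the second law requires.

ΔS_total = 106 J/K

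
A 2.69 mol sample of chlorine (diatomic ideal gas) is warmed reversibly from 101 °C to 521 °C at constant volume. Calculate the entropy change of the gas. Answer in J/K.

ΔS = 42.1 J/K

In kelvin: T₁ = 374.15 K, T₂ = 794.15 K. At constant volume, ΔS = nC_V ln(T₂/T₁) with C_V = 5R/2 = 20.79 J mol⁻¹ K⁻¹.
ΔS = 2.69 × 20.79 × ln(794.15/374.15) = 42.1 J/K.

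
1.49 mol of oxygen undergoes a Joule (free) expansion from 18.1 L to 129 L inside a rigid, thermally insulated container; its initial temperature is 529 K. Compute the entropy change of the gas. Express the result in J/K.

ΔS_gas = 24.3 J/K

For an ideal gas in free expansion Q = 0 and W = 0, so T is unchanged.
Entropy is a state function; using a reversible isothermal path, ΔS_gas = nR ln(V₂/V₁) = 1.49 × 8.314 × ln(129/18.1) = 24.3 J/K.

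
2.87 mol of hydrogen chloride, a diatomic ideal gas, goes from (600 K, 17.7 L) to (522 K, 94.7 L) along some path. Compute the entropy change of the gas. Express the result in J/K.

ΔS = 31.7 J/K

Entropy is a state function: ΔS = nC_V ln(T₂/T₁) + nR ln(V₂/V₁), with C_V = 5R/2 = 20.79 J mol⁻¹ K⁻¹ for a diatomic ideal gas.
ΔS = 2.87 × [20.79 × ln(522/600) + 8.314 × ln(94.7/17.7)] = 31.7 J/K.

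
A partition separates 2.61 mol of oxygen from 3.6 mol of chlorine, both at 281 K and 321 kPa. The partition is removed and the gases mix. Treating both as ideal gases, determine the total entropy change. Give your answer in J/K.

ΔS_mix = 35.1 J/K

Mole fractions: x_A = 2.61/6.21 = 0.42, x_B = 0.58.
ΔS_mix = −R(n_A ln x_A + n_B ln x_B) = −8.314 × (2.61 ln 0.42 + 3.6 ln 0.58) = 35.1 J/K.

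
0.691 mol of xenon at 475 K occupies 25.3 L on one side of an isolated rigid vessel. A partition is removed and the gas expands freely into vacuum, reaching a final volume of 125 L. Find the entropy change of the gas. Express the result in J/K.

ΔS_gas = 9.18 J/K

No heat is exchanged and no work is done, so the ideal-gas temperature stays constant.
Entropy is a state function; using a reversible isothermal path, ΔS_gas = nR ln(V₂/V₁) = 0.691 × 8.314 × ln(125/25.3) = 9.18 J/K.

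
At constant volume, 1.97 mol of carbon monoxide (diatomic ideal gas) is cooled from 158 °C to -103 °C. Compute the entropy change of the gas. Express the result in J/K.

In kelvin: T₁ = 431.15 K, T₂ = 170.15 K. At constant volume, ΔS = nC_V ln(T₂/T₁) with C_V = 5R/2 = 20.79 J mol⁻¹ K⁻¹.
ΔS = 1.97 × 20.79 × ln(170.15/431.15) = -38.1 J/K.

ΔS = -38.1 J/K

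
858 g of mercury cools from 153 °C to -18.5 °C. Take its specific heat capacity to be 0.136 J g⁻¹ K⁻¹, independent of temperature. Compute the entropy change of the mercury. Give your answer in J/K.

ΔS = -60.1 J/K

In kelvin: T₁ = 426.15 K, T₂ = 254.65 K. ΔS = ∫dQ_rev/T = m c ln(T₂/T₁) = 858 × 0.136 × ln(254.65/426.15) = -60.1 J/K.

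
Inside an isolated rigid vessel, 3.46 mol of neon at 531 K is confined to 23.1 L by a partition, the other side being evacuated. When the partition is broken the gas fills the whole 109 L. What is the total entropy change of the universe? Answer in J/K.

ΔS_universe = 44.6 J/K

No heat is exchanged and no work is done, so the ideal-gas temperature stays constant.
Entropy is a state function; using a reversible isothermal path, ΔS_gas = nR ln(V₂/V₁) = 3.46 × 8.314 × ln(109/23.1) = 44.6 J/K.
The insulated surroundings exchange no heat, so ΔS_surr = 0 and ΔS_universe = ΔS_gas.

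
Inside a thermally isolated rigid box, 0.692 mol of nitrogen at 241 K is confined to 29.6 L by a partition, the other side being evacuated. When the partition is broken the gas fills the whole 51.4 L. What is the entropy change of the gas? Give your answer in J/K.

ΔS_gas = 3.18 J/K

No heat is exchanged and no work is done, so the ideal-gas temperature stays constant.
Entropy is a state function; using a reversible isothermal path, ΔS_gas = nR ln(V₂/V₁) = 0.692 × 8.314 × ln(51.4/29.6) = 3.18 J/K.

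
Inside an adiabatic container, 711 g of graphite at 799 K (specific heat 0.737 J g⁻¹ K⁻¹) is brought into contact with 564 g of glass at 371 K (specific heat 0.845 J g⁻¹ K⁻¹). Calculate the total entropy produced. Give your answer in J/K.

Energy balance: T_f = (m₁c₁T₁ + m₂c₂T₂)/(m₁c₁ + m₂c₂) = 595.14 K.
ΔS₁ = m₁c₁ ln(T_f/T₁) = 524.007 × ln(595.14/799) = -154.35 J/K.
ΔS₂ = m₂c₂ ln(T_f/T₂) = 476.58 × ln(595.14/371) = 225.23 J/K.
ΔS_total = -154.35 + 225.23 = 70.9 J/K.

ΔS_total = 70.9 J/K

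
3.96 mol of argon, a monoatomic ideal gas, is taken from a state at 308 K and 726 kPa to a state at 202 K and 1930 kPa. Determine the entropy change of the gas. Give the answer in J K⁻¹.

ΔS = -66.9 J/K

ΔS = nC_p ln(T₂/T₁) − nR ln(P₂/P₁), with C_p = 5R/2 = 20.79 J mol⁻¹ K⁻¹ for a monoatomic ideal gas.
ΔS = 3.96 × [20.79 × ln(202/308) − 8.314 × ln(1930/726)] = -66.9 J/K.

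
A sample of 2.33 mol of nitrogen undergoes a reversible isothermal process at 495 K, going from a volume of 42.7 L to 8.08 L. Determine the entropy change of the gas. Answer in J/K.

ΔS_gas = -32.3 J/K

For an isothermal ideal gas ΔS_gas = nR ln(V₂/V₁) = 2.33 × 8.314 × ln(8.08/42.7) = -32.3 J/K.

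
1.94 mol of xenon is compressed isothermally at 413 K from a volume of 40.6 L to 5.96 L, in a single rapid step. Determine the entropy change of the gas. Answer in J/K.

Entropy is a state function, so ΔS_gas depends only on the end states.
For an isothermal ideal gas ΔS_gas = nR ln(V₂/V₁) = 1.94 × 8.314 × ln(5.96/40.6) = -30.9 J/K.

ΔS_gas = -30.9 J/K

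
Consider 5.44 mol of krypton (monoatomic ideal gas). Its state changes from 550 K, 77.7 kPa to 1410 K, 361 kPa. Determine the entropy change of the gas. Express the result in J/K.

ΔS = 37 J/K

ΔS = nC_p ln(T₂/T₁) − nR ln(P₂/P₁), with C_p = 5R/2 = 20.79 J mol⁻¹ K⁻¹ for a monoatomic ideal gas.
ΔS = 5.44 × [20.79 × ln(1410/550) − 8.314 × ln(361/77.7)] = 37 J/K.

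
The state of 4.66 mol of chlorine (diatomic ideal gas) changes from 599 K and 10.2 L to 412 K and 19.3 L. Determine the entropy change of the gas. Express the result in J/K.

ΔS = -11.5 J/K

Entropy is a state function: ΔS = nC_V ln(T₂/T₁) + nR ln(V₂/V₁), with C_V = 5R/2 = 20.79 J mol⁻¹ K⁻¹ for a diatomic ideal gas.
ΔS = 4.66 × [20.79 × ln(412/599) + 8.314 × ln(19.3/10.2)] = -11.5 J/K.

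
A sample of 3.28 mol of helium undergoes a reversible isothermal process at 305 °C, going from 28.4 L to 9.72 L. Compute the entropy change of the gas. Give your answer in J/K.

ΔS_gas = -29.2 J/K

For an isothermal ideal gas ΔS_gas = nR ln(V₂/V₁) = 3.28 × 8.314 × ln(9.72/28.4) = -29.2 J/K.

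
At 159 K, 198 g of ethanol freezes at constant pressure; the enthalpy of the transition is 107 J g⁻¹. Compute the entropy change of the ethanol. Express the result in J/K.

Heat released by the substance: Q = −mL = −198 × 107 = −21186 J.
At constant T, ΔS = Q_rev/T = −21186 / 159 = -133 J/K.

ΔS = -133 J/K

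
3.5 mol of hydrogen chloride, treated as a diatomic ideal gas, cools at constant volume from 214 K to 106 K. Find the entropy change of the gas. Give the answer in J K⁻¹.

ΔS = -51.1 J/K

At constant volume, ΔS = nC_V ln(T₂/T₁) with C_V = 5R/2 = 20.79 J mol⁻¹ K⁻¹.
ΔS = 3.5 × 20.79 × ln(106/214) = -51.1 J/K.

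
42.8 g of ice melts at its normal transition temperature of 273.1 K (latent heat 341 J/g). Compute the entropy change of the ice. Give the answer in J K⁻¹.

Heat absorbed by the substance: Q = mL = 42.8 × 341 = 14594.8 J.
At constant T, ΔS = Q_rev/T = 14594.8 / 273.1 = 53.4 J/K.

ΔS = 53.4 J/K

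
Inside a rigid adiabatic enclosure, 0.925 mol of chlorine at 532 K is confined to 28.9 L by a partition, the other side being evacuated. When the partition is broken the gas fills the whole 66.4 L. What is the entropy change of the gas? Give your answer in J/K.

ΔS_gas = 6.4 J/K

No heat is exchanged and no work is done, so the ideal-gas temperature stays constant.
Entropy is a state function; using a reversible isothermal path, ΔS_gas = nR ln(V₂/V₁) = 0.925 × 8.314 × ln(66.4/28.9) = 6.4 J/K.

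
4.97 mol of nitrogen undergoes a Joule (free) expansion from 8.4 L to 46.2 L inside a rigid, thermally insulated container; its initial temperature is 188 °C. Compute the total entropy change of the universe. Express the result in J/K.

ΔS_universe = 70.4 J/K

No heat is exchanged and no work is done, so the ideal-gas temperature stays constant.
Entropy is a state function; using a reversible isothermal path, ΔS_gas = nR ln(V₂/V₁) = 4.97 × 8.314 × ln(46.2/8.4) = 70.4 J/K.
The insulated surroundings exchange no heat, so ΔS_surr = 0 and ΔS_universe = ΔS_gas.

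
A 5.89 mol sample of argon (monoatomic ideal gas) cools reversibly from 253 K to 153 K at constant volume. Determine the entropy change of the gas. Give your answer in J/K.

At constant volume, ΔS = nC_V ln(T₂/T₁) with C_V = 3R/2 = 12.47 J mol⁻¹ K⁻¹.
ΔS = 5.89 × 12.47 × ln(153/253) = -36.9 J/K.

ΔS = -36.9 J/K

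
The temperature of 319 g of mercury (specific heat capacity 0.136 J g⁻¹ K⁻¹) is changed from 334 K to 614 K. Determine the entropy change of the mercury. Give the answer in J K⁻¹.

ΔS = ∫dQ_rev/T = m c ln(T₂/T₁) = 319 × 0.136 × ln(614/334) = 26.4 J/K.

ΔS = 26.4 J/K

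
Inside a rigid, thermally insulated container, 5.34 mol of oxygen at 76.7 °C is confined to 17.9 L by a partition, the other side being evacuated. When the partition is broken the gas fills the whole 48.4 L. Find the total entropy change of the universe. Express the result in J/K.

For an ideal gas in free expansion Q = 0 and W = 0, so T is unchanged.
Entropy is a state function; using a reversible isothermal path, ΔS_gas = nR ln(V₂/V₁) = 5.34 × 8.314 × ln(48.4/17.9) = 44.2 J/K.
The insulated surroundings exchange no heat, so ΔS_surr = 0 and ΔS_universe = ΔS_gas.

ΔS_universe = 44.2 J/K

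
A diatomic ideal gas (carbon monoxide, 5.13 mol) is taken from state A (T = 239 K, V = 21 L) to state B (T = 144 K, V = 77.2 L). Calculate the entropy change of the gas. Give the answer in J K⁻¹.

Entropy is a state function: ΔS = nC_V ln(T₂/T₁) + nR ln(V₂/V₁), with C_V = 5R/2 = 20.79 J mol⁻¹ K⁻¹ for a diatomic ideal gas.
ΔS = 5.13 × [20.79 × ln(144/239) + 8.314 × ln(77.2/21)] = 1.5 J/K.

ΔS = 1.5 J/K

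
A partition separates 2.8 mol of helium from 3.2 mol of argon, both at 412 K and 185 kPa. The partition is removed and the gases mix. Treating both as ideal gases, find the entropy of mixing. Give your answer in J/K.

ΔS_mix = 34.5 J/K

Mole fractions: x_A = 2.8/6 = 0.467, x_B = 0.533.
ΔS_mix = −R(n_A ln x_A + n_B ln x_B) = −8.314 × (2.8 ln 0.467 + 3.2 ln 0.533) = 34.5 J/K.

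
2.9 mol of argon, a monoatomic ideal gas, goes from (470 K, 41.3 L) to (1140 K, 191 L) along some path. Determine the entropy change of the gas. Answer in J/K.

ΔS = 69 J/K

Entropy is a state function: ΔS = nC_V ln(T₂/T₁) + nR ln(V₂/V₁), with C_V = 3R/2 = 12.47 J mol⁻¹ K⁻¹ for a monoatomic ideal gas.
ΔS = 2.9 × [12.47 × ln(1140/470) + 8.314 × ln(191/41.3)] = 69 J/K.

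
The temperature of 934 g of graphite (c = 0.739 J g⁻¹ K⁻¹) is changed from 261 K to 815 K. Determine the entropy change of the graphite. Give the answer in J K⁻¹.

ΔS = ∫dQ_rev/T = m c ln(T₂/T₁) = 934 × 0.739 × ln(815/261) = 786 J/K.

ΔS = 786 J/K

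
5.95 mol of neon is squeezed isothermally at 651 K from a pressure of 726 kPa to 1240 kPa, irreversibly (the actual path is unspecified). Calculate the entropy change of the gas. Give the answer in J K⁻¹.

Entropy is a state function, so ΔS_gas depends only on the end states.
For an isothermal ideal gas ΔS_gas = nR ln(P₁/P₂) = 5.95 × 8.314 × ln(726/1240) = -26.5 J/K.

ΔS_gas = -26.5 J/K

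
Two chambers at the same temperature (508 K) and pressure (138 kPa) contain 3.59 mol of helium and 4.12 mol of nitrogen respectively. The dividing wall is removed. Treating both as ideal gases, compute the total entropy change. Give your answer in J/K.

ΔS_mix = 44.3 J/K

Mole fractions: x_A = 3.59/7.71 = 0.466, x_B = 0.534.
ΔS_mix = −R(n_A ln x_A + n_B ln x_B) = −8.314 × (3.59 ln 0.466 + 4.12 ln 0.534) = 44.3 J/K.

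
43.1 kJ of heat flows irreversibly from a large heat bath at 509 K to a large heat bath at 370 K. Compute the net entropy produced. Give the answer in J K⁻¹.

ΔS_total = 31.8 J/K

ΔS_hot = −Q/T_H = −43100/509 = -84.68 J/K and ΔS_cold = +Q/T_C = 43100/370 = 116.5 J/K.
ΔS_total = -84.68 + 116.5 = 31.8 J/K, positive as the second law requires.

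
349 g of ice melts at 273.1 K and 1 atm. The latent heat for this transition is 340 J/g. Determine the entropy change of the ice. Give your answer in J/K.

Heat absorbed by the substance: Q = mL = 349 × 340 = 118660 J.
At constant T, ΔS = Q_rev/T = 118660 / 273.1 = 434 J/K.

ΔS = 434 J/K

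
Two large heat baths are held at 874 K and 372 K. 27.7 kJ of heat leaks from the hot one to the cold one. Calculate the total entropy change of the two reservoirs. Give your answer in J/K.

ΔS_hot = −Q/T_H = −27700/874 = -31.69 J/K and ΔS_cold = +Q/T_C = 27700/372 = 74.46 J/K.
ΔS_total = -31.69 + 74.46 = 42.8 J/K, positive as the second law requires.

ΔS_total = 42.8 J/K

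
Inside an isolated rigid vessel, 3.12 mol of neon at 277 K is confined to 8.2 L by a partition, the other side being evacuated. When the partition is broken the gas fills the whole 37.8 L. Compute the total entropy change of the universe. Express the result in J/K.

No heat is exchanged and no work is done, so the ideal-gas temperature stays constant.
Entropy is a state function; using a reversible isothermal path, ΔS_gas = nR ln(V₂/V₁) = 3.12 × 8.314 × ln(37.8/8.2) = 39.6 J/K.
The insulated surroundings exchange no heat, so ΔS_surr = 0 and ΔS_universe = ΔS_gas.

ΔS_universe = 39.6 J/K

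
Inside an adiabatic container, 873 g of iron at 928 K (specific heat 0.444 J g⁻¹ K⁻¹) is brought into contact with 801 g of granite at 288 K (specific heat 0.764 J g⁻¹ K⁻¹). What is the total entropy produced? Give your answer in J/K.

Energy balance: T_f = (m₁c₁T₁ + m₂c₂T₂)/(m₁c₁ + m₂c₂) = 536.18 K.
ΔS₁ = m₁c₁ ln(T_f/T₁) = 387.612 × ln(536.18/928) = -212.6 J/K.
ΔS₂ = m₂c₂ ln(T_f/T₂) = 611.964 × ln(536.18/288) = 380.3 J/K.
ΔS_total = -212.6 + 380.3 = 168 J/K.

ΔS_total = 168 J/K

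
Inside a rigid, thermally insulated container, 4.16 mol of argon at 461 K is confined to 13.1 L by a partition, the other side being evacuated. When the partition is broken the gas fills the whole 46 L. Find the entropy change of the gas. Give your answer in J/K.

ΔS_gas = 43.4 J/K

No heat is exchanged and no work is done, so the ideal-gas temperature stays constant.
Entropy is a state function; using a reversible isothermal path, ΔS_gas = nR ln(V₂/V₁) = 4.16 × 8.314 × ln(46/13.1) = 43.4 J/K.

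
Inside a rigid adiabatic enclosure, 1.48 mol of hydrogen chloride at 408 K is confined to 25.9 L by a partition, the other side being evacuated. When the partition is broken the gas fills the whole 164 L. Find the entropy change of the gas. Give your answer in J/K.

ΔS_gas = 22.7 J/K

No heat is exchanged and no work is done, so the ideal-gas temperature stays constant.
Entropy is a state function; using a reversible isothermal path, ΔS_gas = nR ln(V₂/V₁) = 1.48 × 8.314 × ln(164/25.9) = 22.7 J/K.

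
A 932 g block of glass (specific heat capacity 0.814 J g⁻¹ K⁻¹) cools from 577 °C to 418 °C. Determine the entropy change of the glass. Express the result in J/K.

In kelvin: T₁ = 850.15 K, T₂ = 691.15 K. ΔS = ∫dQ_rev/T = m c ln(T₂/T₁) = 932 × 0.814 × ln(691.15/850.15) = -157 J/K.

ΔS = -157 J/K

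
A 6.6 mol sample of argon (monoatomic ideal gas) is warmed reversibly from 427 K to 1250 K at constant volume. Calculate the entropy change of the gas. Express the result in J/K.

At constant volume, ΔS = nC_V ln(T₂/T₁) with C_V = 3R/2 = 12.47 J mol⁻¹ K⁻¹.
ΔS = 6.6 × 12.47 × ln(1250/427) = 88.4 J/K.

ΔS = 88.4 J/K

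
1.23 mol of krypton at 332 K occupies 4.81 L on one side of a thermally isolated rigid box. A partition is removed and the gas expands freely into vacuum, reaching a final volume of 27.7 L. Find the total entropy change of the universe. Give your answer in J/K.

No heat is exchanged and no work is done, so the ideal-gas temperature stays constant.
Entropy is a state function; using a reversible isothermal path, ΔS_gas = nR ln(V₂/V₁) = 1.23 × 8.314 × ln(27.7/4.81) = 17.9 J/K.
The insulated surroundings exchange no heat, so ΔS_surr = 0 and ΔS_universe = ΔS_gas.

ΔS_universe = 17.9 J/K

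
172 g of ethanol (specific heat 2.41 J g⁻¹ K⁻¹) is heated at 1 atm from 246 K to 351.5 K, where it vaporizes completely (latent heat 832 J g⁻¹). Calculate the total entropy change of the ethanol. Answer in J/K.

Warming step: ΔS₁ = m c ln(T_tr/T_i) = 172 × 2.41 × ln(351.5/246) = 147.9 J/K.
Phase change: ΔS₂ = +mL/T_tr = 172 × 832 / 351.5 = 407.1 J/K.
ΔS_total = (147.9) + (407.1) = 555 J/K.

ΔS = 555 J/K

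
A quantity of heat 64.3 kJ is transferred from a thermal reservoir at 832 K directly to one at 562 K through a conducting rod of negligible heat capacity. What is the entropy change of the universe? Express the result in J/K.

ΔS_hot = −Q/T_H = −64300/832 = -77.28 J/K and ΔS_cold = +Q/T_C = 64300/562 = 114.4 J/K.
ΔS_total = -77.28 + 114.4 = 37.1 J/K, positive as the second law requires.

ΔS_total = 37.1 J/K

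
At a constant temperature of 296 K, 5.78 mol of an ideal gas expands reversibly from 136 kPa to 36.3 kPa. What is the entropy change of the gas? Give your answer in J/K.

ΔS_gas = 63.5 J/K

For an isothermal ideal gas ΔS_gas = nR ln(P₁/P₂) = 5.78 × 8.314 × ln(136/36.3) = 63.5 J/K.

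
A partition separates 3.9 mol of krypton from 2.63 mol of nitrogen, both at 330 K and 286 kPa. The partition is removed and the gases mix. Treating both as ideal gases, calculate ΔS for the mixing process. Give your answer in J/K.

Mole fractions: x_A = 3.9/6.53 = 0.597, x_B = 0.403.
ΔS_mix = −R(n_A ln x_A + n_B ln x_B) = −8.314 × (3.9 ln 0.597 + 2.63 ln 0.403) = 36.6 J/K.

ΔS_mix = 36.6 J/K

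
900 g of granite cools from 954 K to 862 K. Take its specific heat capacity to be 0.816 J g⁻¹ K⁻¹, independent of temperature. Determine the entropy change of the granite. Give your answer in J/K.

ΔS = ∫dQ_rev/T = m c ln(T₂/T₁) = 900 × 0.816 × ln(862/954) = -74.5 J/K.

ΔS = -74.5 J/K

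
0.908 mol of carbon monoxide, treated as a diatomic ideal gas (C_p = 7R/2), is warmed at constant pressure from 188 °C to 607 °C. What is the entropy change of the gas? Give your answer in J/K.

ΔS = 17.1 J/K

In kelvin: T₁ = 461.15 K, T₂ = 880.15 K. At constant pressure, ΔS = nC_p ln(T₂/T₁) with C_p = 7R/2 = 29.1 J mol⁻¹ K⁻¹.
ΔS = 0.908 × 29.1 × ln(880.15/461.15) = 17.1 J/K.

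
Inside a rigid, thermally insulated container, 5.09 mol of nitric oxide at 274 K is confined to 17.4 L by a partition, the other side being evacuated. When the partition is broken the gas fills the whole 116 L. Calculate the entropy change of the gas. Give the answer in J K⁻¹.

No heat is exchanged and no work is done, so the ideal-gas temperature stays constant.
Entropy is a state function; using a reversible isothermal path, ΔS_gas = nR ln(V₂/V₁) = 5.09 × 8.314 × ln(116/17.4) = 80.3 J/K.

ΔS_gas = 80.3 J/K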